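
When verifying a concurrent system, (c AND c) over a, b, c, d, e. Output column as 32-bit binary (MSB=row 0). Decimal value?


Formula: (c AND c) over a, b, c, d, e (32 rows)
Evaluate each row (bits = a,b,c,d,e, MSB first):
  row 0 [00000]: (0 AND 0) -> 0
  row 1 [00001]: (0 AND 0) -> 0
  row 2 [00010]: (0 AND 0) -> 0
  row 3 [00011]: (0 AND 0) -> 0
  row 4 [00100]: (1 AND 1) -> 1
  row 5 [00101]: (1 AND 1) -> 1
  row 6 [00110]: (1 AND 1) -> 1
  row 7 [00111]: (1 AND 1) -> 1
  row 8 [01000]: (0 AND 0) -> 0
  row 9 [01001]: (0 AND 0) -> 0
  row 10 [01010]: (0 AND 0) -> 0
  row 11 [01011]: (0 AND 0) -> 0
  row 12 [01100]: (1 AND 1) -> 1
  row 13 [01101]: (1 AND 1) -> 1
  row 14 [01110]: (1 AND 1) -> 1
  row 15 [01111]: (1 AND 1) -> 1
  row 16 [10000]: (0 AND 0) -> 0
  row 17 [10001]: (0 AND 0) -> 0
  row 18 [10010]: (0 AND 0) -> 0
  row 19 [10011]: (0 AND 0) -> 0
  row 20 [10100]: (1 AND 1) -> 1
  row 21 [10101]: (1 AND 1) -> 1
  row 22 [10110]: (1 AND 1) -> 1
  row 23 [10111]: (1 AND 1) -> 1
  row 24 [11000]: (0 AND 0) -> 0
  row 25 [11001]: (0 AND 0) -> 0
  row 26 [11010]: (0 AND 0) -> 0
  row 27 [11011]: (0 AND 0) -> 0
  row 28 [11100]: (1 AND 1) -> 1
  row 29 [11101]: (1 AND 1) -> 1
  row 30 [11110]: (1 AND 1) -> 1
  row 31 [11111]: (1 AND 1) -> 1
Full result column, 4 rows per line (a,b,c fixed per line; d,e runs 00..11 left to right):
  rows 0-3 [a,b,c=000]: 0000  = hex 0
  rows 4-7 [a,b,c=001]: 1111  = hex F
  rows 8-11 [a,b,c=010]: 0000  = hex 0
  rows 12-15 [a,b,c=011]: 1111  = hex F
  rows 16-19 [a,b,c=100]: 0000  = hex 0
  rows 20-23 [a,b,c=101]: 1111  = hex F
  rows 24-27 [a,b,c=110]: 0000  = hex 0
  rows 28-31 [a,b,c=111]: 1111  = hex F
Output column (row 0 .. row 31) = 00001111000011110000111100001111
Output column grouped in 4s = 0000 1111 0000 1111 0000 1111 0000 1111 = 0x0F0F0F0F
Convert to decimal digit by digit (value = value*16 + digit):
  0 -> 0
  0*16 + 15 (F) = 15
  15*16 + 0 = 240
  240*16 + 15 (F) = 3855
  3855*16 + 0 = 61680
  61680*16 + 15 (F) = 986895
  986895*16 + 0 = 15790320
  15790320*16 + 15 (F) = 252645135
Decimal = 252645135

252645135


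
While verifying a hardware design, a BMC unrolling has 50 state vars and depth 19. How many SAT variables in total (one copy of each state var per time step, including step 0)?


BMC unrolls to depth k, creating one copy of each state var for steps 0..k.
Step count = 19 + 1 = 20 (steps 0 through 19)
Vars per step = 50
Total = 50 * 20 = 1000

1000


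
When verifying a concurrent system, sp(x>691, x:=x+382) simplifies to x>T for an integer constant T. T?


Formula: sp(P, x:=E) = exists old_x. (x = E[old_x/x]) AND P[old_x/x] (old_x is the value of x before the assignment; eliminate old_x by solving x = E[old_x/x] for old_x)
Step 1: Precondition P: x>691, i.e. old_x > 691
Step 2: Assignment gives x = old_x + 382, so old_x = x - 382
Step 3: Substitute into P: x - 382 > 691
Step 4: Simplify: x > 691+382 = 1073

1073


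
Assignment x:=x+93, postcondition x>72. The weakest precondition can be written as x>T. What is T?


Formula: wp(x:=E, P) = P[E/x] (substitute E for x in postcondition)
Step 1: Postcondition: x>72
Step 2: Substitute x+93 for x: x+93>72
Step 3: Solve for x: x > 72-93 = -21

-21


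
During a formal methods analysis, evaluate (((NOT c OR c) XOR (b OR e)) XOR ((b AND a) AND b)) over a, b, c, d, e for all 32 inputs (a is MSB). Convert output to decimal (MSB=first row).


Formula: (((NOT c OR c) XOR (b OR e)) XOR ((b AND a) AND b)) over a, b, c, d, e (32 rows)
Evaluate each row (bits = a,b,c,d,e, MSB first):
  row 0 [00000]: (((NOT 0 OR 0) XOR (0 OR 0)) XOR ((0 AND 0) AND 0)) -> 1
  row 1 [00001]: (((NOT 0 OR 0) XOR (0 OR 1)) XOR ((0 AND 0) AND 0)) -> 0
  row 2 [00010]: (((NOT 0 OR 0) XOR (0 OR 0)) XOR ((0 AND 0) AND 0)) -> 1
  row 3 [00011]: (((NOT 0 OR 0) XOR (0 OR 1)) XOR ((0 AND 0) AND 0)) -> 0
  row 4 [00100]: (((NOT 1 OR 1) XOR (0 OR 0)) XOR ((0 AND 0) AND 0)) -> 1
  row 5 [00101]: (((NOT 1 OR 1) XOR (0 OR 1)) XOR ((0 AND 0) AND 0)) -> 0
  row 6 [00110]: (((NOT 1 OR 1) XOR (0 OR 0)) XOR ((0 AND 0) AND 0)) -> 1
  row 7 [00111]: (((NOT 1 OR 1) XOR (0 OR 1)) XOR ((0 AND 0) AND 0)) -> 0
  row 8 [01000]: (((NOT 0 OR 0) XOR (1 OR 0)) XOR ((1 AND 0) AND 1)) -> 0
  row 9 [01001]: (((NOT 0 OR 0) XOR (1 OR 1)) XOR ((1 AND 0) AND 1)) -> 0
  row 10 [01010]: (((NOT 0 OR 0) XOR (1 OR 0)) XOR ((1 AND 0) AND 1)) -> 0
  row 11 [01011]: (((NOT 0 OR 0) XOR (1 OR 1)) XOR ((1 AND 0) AND 1)) -> 0
  row 12 [01100]: (((NOT 1 OR 1) XOR (1 OR 0)) XOR ((1 AND 0) AND 1)) -> 0
  row 13 [01101]: (((NOT 1 OR 1) XOR (1 OR 1)) XOR ((1 AND 0) AND 1)) -> 0
  row 14 [01110]: (((NOT 1 OR 1) XOR (1 OR 0)) XOR ((1 AND 0) AND 1)) -> 0
  row 15 [01111]: (((NOT 1 OR 1) XOR (1 OR 1)) XOR ((1 AND 0) AND 1)) -> 0
  row 16 [10000]: (((NOT 0 OR 0) XOR (0 OR 0)) XOR ((0 AND 1) AND 0)) -> 1
  row 17 [10001]: (((NOT 0 OR 0) XOR (0 OR 1)) XOR ((0 AND 1) AND 0)) -> 0
  row 18 [10010]: (((NOT 0 OR 0) XOR (0 OR 0)) XOR ((0 AND 1) AND 0)) -> 1
  row 19 [10011]: (((NOT 0 OR 0) XOR (0 OR 1)) XOR ((0 AND 1) AND 0)) -> 0
  row 20 [10100]: (((NOT 1 OR 1) XOR (0 OR 0)) XOR ((0 AND 1) AND 0)) -> 1
  row 21 [10101]: (((NOT 1 OR 1) XOR (0 OR 1)) XOR ((0 AND 1) AND 0)) -> 0
  row 22 [10110]: (((NOT 1 OR 1) XOR (0 OR 0)) XOR ((0 AND 1) AND 0)) -> 1
  row 23 [10111]: (((NOT 1 OR 1) XOR (0 OR 1)) XOR ((0 AND 1) AND 0)) -> 0
  row 24 [11000]: (((NOT 0 OR 0) XOR (1 OR 0)) XOR ((1 AND 1) AND 1)) -> 1
  row 25 [11001]: (((NOT 0 OR 0) XOR (1 OR 1)) XOR ((1 AND 1) AND 1)) -> 1
  row 26 [11010]: (((NOT 0 OR 0) XOR (1 OR 0)) XOR ((1 AND 1) AND 1)) -> 1
  row 27 [11011]: (((NOT 0 OR 0) XOR (1 OR 1)) XOR ((1 AND 1) AND 1)) -> 1
  row 28 [11100]: (((NOT 1 OR 1) XOR (1 OR 0)) XOR ((1 AND 1) AND 1)) -> 1
  row 29 [11101]: (((NOT 1 OR 1) XOR (1 OR 1)) XOR ((1 AND 1) AND 1)) -> 1
  row 30 [11110]: (((NOT 1 OR 1) XOR (1 OR 0)) XOR ((1 AND 1) AND 1)) -> 1
  row 31 [11111]: (((NOT 1 OR 1) XOR (1 OR 1)) XOR ((1 AND 1) AND 1)) -> 1
Full result column, 4 rows per line (a,b,c fixed per line; d,e runs 00..11 left to right):
  rows 0-3 [a,b,c=000]: 1010  = hex A
  rows 4-7 [a,b,c=001]: 1010  = hex A
  rows 8-11 [a,b,c=010]: 0000  = hex 0
  rows 12-15 [a,b,c=011]: 0000  = hex 0
  rows 16-19 [a,b,c=100]: 1010  = hex A
  rows 20-23 [a,b,c=101]: 1010  = hex A
  rows 24-27 [a,b,c=110]: 1111  = hex F
  rows 28-31 [a,b,c=111]: 1111  = hex F
Output column (row 0 .. row 31) = 10101010000000001010101011111111
Output column grouped in 4s = 1010 1010 0000 0000 1010 1010 1111 1111 = 0xAA00AAFF
Convert to decimal digit by digit (value = value*16 + digit):
  A -> 10
  10*16 + 10 (A) = 170
  170*16 + 0 = 2720
  2720*16 + 0 = 43520
  43520*16 + 10 (A) = 696330
  696330*16 + 10 (A) = 11141290
  11141290*16 + 15 (F) = 178260655
  178260655*16 + 15 (F) = 2852170495
Decimal = 2852170495

2852170495


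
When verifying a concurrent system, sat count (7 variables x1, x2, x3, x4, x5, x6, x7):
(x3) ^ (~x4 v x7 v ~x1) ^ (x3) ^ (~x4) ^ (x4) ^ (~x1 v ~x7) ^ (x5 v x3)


CNF with 7 clauses over 7 vars (128 assignments).
An assignment satisfies CNF iff every clause has >=1 true literal.
Check each row (bits = x1,x2,x3,x4,x5,x6,x7; clause T/F shown):
  row 0 [0000000]: clauses=FTFTFTF -> 0
  row 1 [0000001]: clauses=FTFTFTF -> 0
  row 2 [0000010]: clauses=FTFTFTF -> 0
  row 3 [0000011]: clauses=FTFTFTF -> 0
  row 4 [0000100]: clauses=FTFTFTT -> 0
  (every remaining row is evaluated the same way; all 128 results are listed next)
Full result column, 8 rows per line (x1,x2,x3,x4 fixed per line; x5,x6,x7 runs 000..111 left to right):
  rows 0-7 [x1,x2,x3,x4=0000]: 00000000  (ones: 0)
  rows 8-15 [x1,x2,x3,x4=0001]: 00000000  (ones: 0)
  rows 16-23 [x1,x2,x3,x4=0010]: 00000000  (ones: 0)
  rows 24-31 [x1,x2,x3,x4=0011]: 00000000  (ones: 0)
  rows 32-39 [x1,x2,x3,x4=0100]: 00000000  (ones: 0)
  rows 40-47 [x1,x2,x3,x4=0101]: 00000000  (ones: 0)
  rows 48-55 [x1,x2,x3,x4=0110]: 00000000  (ones: 0)
  rows 56-63 [x1,x2,x3,x4=0111]: 00000000  (ones: 0)
  rows 64-71 [x1,x2,x3,x4=1000]: 00000000  (ones: 0)
  rows 72-79 [x1,x2,x3,x4=1001]: 00000000  (ones: 0)
  rows 80-87 [x1,x2,x3,x4=1010]: 00000000  (ones: 0)
  rows 88-95 [x1,x2,x3,x4=1011]: 00000000  (ones: 0)
  rows 96-103 [x1,x2,x3,x4=1100]: 00000000  (ones: 0)
  rows 104-111 [x1,x2,x3,x4=1101]: 00000000  (ones: 0)
  rows 112-119 [x1,x2,x3,x4=1110]: 00000000  (ones: 0)
  rows 120-127 [x1,x2,x3,x4=1111]: 00000000  (ones: 0)
Satisfying assignments = 0+0+0+0+0+0+0+0+0+0+0+0+0+0+0+0 = 0

0


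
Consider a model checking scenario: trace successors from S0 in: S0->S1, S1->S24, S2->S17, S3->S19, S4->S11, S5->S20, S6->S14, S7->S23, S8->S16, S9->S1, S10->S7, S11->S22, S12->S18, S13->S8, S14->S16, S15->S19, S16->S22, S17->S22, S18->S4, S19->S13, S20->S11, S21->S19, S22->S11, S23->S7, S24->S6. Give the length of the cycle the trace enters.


Trace from S0 until a state repeats:
  S0 -> S1 -> S24 -> S6 -> S14 -> S16 -> S22 -> S11 -> S22
S22 first seen at step 6, revisited at step 8.
Cycle length = 8 - 6 = 2

2


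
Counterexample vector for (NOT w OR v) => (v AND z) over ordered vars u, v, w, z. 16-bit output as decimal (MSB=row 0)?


F1 = (NOT w OR v)
F2 = (v AND z)
Counterexample to F1=>F2 is where F1=1 and F2=0.
Evaluate each row (bits = u,v,w,z, MSB first):
  row 0 [0000]: F1=1 F2=0 -> F1&~F2 -> 1
  row 1 [0001]: F1=1 F2=0 -> F1&~F2 -> 1
  row 2 [0010]: F1=0 F2=0 -> F1&~F2 -> 0
  row 3 [0011]: F1=0 F2=0 -> F1&~F2 -> 0
  row 4 [0100]: F1=1 F2=0 -> F1&~F2 -> 1
  row 5 [0101]: F1=1 F2=1 -> F1&~F2 -> 0
  row 6 [0110]: F1=1 F2=0 -> F1&~F2 -> 1
  row 7 [0111]: F1=1 F2=1 -> F1&~F2 -> 0
  row 8 [1000]: F1=1 F2=0 -> F1&~F2 -> 1
  row 9 [1001]: F1=1 F2=0 -> F1&~F2 -> 1
  row 10 [1010]: F1=0 F2=0 -> F1&~F2 -> 0
  row 11 [1011]: F1=0 F2=0 -> F1&~F2 -> 0
  row 12 [1100]: F1=1 F2=0 -> F1&~F2 -> 1
  row 13 [1101]: F1=1 F2=1 -> F1&~F2 -> 0
  row 14 [1110]: F1=1 F2=0 -> F1&~F2 -> 1
  row 15 [1111]: F1=1 F2=1 -> F1&~F2 -> 0
Full result column, 4 rows per line (u,v fixed per line; w,z runs 00..11 left to right):
  rows 0-3 [u,v=00]: 1100  = hex C
  rows 4-7 [u,v=01]: 1010  = hex A
  rows 8-11 [u,v=10]: 1100  = hex C
  rows 12-15 [u,v=11]: 1010  = hex A
Counterexample vector (row 0 .. row 15) = 1100101011001010
Output column grouped in 4s = 1100 1010 1100 1010 = 0xCACA
Convert to decimal digit by digit (value = value*16 + digit):
  C -> 12
  12*16 + 10 (A) = 202
  202*16 + 12 (C) = 3244
  3244*16 + 10 (A) = 51914
Decimal = 51914

51914


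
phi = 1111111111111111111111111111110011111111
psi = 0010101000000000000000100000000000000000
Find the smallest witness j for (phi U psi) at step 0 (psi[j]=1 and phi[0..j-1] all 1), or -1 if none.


(phi U psi) at 0: need smallest j with psi[j]=1 and phi[i]=1 for all i in [0,j).
Scan from step 0:
  step 0: phi=1, psi=0 -> continue
  step 1: phi=1, psi=0 -> continue
  step 2: psi=1 and phi held for [0,2) -> witness found
Witness step = 2

2


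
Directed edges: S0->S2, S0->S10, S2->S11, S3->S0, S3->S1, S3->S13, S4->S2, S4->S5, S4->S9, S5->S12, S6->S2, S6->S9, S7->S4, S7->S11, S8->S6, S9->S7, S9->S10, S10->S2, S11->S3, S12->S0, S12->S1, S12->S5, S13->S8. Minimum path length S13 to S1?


BFS layer-by-layer from S13:
  dist 0: {S13}
  dist 1: {S8}
  dist 2: {S6}
  dist 3: {S2, S9}
  dist 4: {S7, S10, S11}
  dist 5: {S3, S4}
  dist 6: {S0, S1, S5}
  -> S1 reached at distance 6
Shortest path length = 6

6


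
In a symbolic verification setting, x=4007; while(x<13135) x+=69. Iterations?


Step 1: x goes from 4007 toward 13135 by 69; the body runs while x<13135, so iterations = ceil((bound-start)/step)
Step 2: Distance=9128
Step 3: ceil(9128/69)=133

133


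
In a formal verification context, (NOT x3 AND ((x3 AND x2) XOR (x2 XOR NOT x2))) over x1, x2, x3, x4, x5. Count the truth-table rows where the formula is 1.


Formula: (NOT x3 AND ((x3 AND x2) XOR (x2 XOR NOT x2))) over 5 vars (32 rows)
Evaluate each row (x1, x2, x3, x4, x5 as bits, MSB first):
  row 0 [00000]: (NOT 0 AND ((0 AND 0) XOR (0 XOR NOT 0))) -> 1
  row 1 [00001]: (NOT 0 AND ((0 AND 0) XOR (0 XOR NOT 0))) -> 1
  row 2 [00010]: (NOT 0 AND ((0 AND 0) XOR (0 XOR NOT 0))) -> 1
  row 3 [00011]: (NOT 0 AND ((0 AND 0) XOR (0 XOR NOT 0))) -> 1
  row 4 [00100]: (NOT 1 AND ((1 AND 0) XOR (0 XOR NOT 0))) -> 0
  row 5 [00101]: (NOT 1 AND ((1 AND 0) XOR (0 XOR NOT 0))) -> 0
  row 6 [00110]: (NOT 1 AND ((1 AND 0) XOR (0 XOR NOT 0))) -> 0
  row 7 [00111]: (NOT 1 AND ((1 AND 0) XOR (0 XOR NOT 0))) -> 0
  row 8 [01000]: (NOT 0 AND ((0 AND 1) XOR (1 XOR NOT 1))) -> 1
  row 9 [01001]: (NOT 0 AND ((0 AND 1) XOR (1 XOR NOT 1))) -> 1
  row 10 [01010]: (NOT 0 AND ((0 AND 1) XOR (1 XOR NOT 1))) -> 1
  row 11 [01011]: (NOT 0 AND ((0 AND 1) XOR (1 XOR NOT 1))) -> 1
  row 12 [01100]: (NOT 1 AND ((1 AND 1) XOR (1 XOR NOT 1))) -> 0
  row 13 [01101]: (NOT 1 AND ((1 AND 1) XOR (1 XOR NOT 1))) -> 0
  row 14 [01110]: (NOT 1 AND ((1 AND 1) XOR (1 XOR NOT 1))) -> 0
  row 15 [01111]: (NOT 1 AND ((1 AND 1) XOR (1 XOR NOT 1))) -> 0
  row 16 [10000]: (NOT 0 AND ((0 AND 0) XOR (0 XOR NOT 0))) -> 1
  row 17 [10001]: (NOT 0 AND ((0 AND 0) XOR (0 XOR NOT 0))) -> 1
  row 18 [10010]: (NOT 0 AND ((0 AND 0) XOR (0 XOR NOT 0))) -> 1
  row 19 [10011]: (NOT 0 AND ((0 AND 0) XOR (0 XOR NOT 0))) -> 1
  row 20 [10100]: (NOT 1 AND ((1 AND 0) XOR (0 XOR NOT 0))) -> 0
  row 21 [10101]: (NOT 1 AND ((1 AND 0) XOR (0 XOR NOT 0))) -> 0
  row 22 [10110]: (NOT 1 AND ((1 AND 0) XOR (0 XOR NOT 0))) -> 0
  row 23 [10111]: (NOT 1 AND ((1 AND 0) XOR (0 XOR NOT 0))) -> 0
  row 24 [11000]: (NOT 0 AND ((0 AND 1) XOR (1 XOR NOT 1))) -> 1
  row 25 [11001]: (NOT 0 AND ((0 AND 1) XOR (1 XOR NOT 1))) -> 1
  row 26 [11010]: (NOT 0 AND ((0 AND 1) XOR (1 XOR NOT 1))) -> 1
  row 27 [11011]: (NOT 0 AND ((0 AND 1) XOR (1 XOR NOT 1))) -> 1
  row 28 [11100]: (NOT 1 AND ((1 AND 1) XOR (1 XOR NOT 1))) -> 0
  row 29 [11101]: (NOT 1 AND ((1 AND 1) XOR (1 XOR NOT 1))) -> 0
  row 30 [11110]: (NOT 1 AND ((1 AND 1) XOR (1 XOR NOT 1))) -> 0
  row 31 [11111]: (NOT 1 AND ((1 AND 1) XOR (1 XOR NOT 1))) -> 0
Full result column, 8 rows per line (x1,x2 fixed per line; x3,x4,x5 runs 000..111 left to right):
  rows 0-7 [x1,x2=00]: 11110000  (ones: 4)
  rows 8-15 [x1,x2=01]: 11110000  (ones: 4)
  rows 16-23 [x1,x2=10]: 11110000  (ones: 4)
  rows 24-31 [x1,x2=11]: 11110000  (ones: 4)
Count of 1-rows = 4+4+4+4 = 16

16


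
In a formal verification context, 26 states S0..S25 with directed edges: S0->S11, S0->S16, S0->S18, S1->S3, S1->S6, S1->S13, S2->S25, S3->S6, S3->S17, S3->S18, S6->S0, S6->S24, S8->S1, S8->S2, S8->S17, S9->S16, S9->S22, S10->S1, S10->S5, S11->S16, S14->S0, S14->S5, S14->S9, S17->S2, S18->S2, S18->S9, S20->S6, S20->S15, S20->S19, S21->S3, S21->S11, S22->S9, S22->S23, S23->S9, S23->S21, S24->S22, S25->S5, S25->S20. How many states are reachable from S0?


BFS from S0:
  layer 0: {S0}
  layer 1: {S11, S16, S18}
  layer 2: {S2, S9}
  layer 3: {S22, S25}
  layer 4: {S5, S20, S23}
  layer 5: {S6, S15, S19, S21}
  layer 6: {S3, S24}
  layer 7: {S17}
Reachable set: {S0, S2, S3, S5, S6, S9, S11, S15, S16, S17, S18, S19, S20, S21, S22, S23, S24, S25}
Count = 18

18


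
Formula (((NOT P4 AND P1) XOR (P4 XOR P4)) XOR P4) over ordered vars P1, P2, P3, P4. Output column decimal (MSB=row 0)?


Formula: (((NOT P4 AND P1) XOR (P4 XOR P4)) XOR P4) over P1, P2, P3, P4 (16 rows)
Evaluate each row (bits = P1,P2,P3,P4, MSB first):
  row 0 [0000]: (((NOT 0 AND 0) XOR (0 XOR 0)) XOR 0) -> 0
  row 1 [0001]: (((NOT 1 AND 0) XOR (1 XOR 1)) XOR 1) -> 1
  row 2 [0010]: (((NOT 0 AND 0) XOR (0 XOR 0)) XOR 0) -> 0
  row 3 [0011]: (((NOT 1 AND 0) XOR (1 XOR 1)) XOR 1) -> 1
  row 4 [0100]: (((NOT 0 AND 0) XOR (0 XOR 0)) XOR 0) -> 0
  row 5 [0101]: (((NOT 1 AND 0) XOR (1 XOR 1)) XOR 1) -> 1
  row 6 [0110]: (((NOT 0 AND 0) XOR (0 XOR 0)) XOR 0) -> 0
  row 7 [0111]: (((NOT 1 AND 0) XOR (1 XOR 1)) XOR 1) -> 1
  row 8 [1000]: (((NOT 0 AND 1) XOR (0 XOR 0)) XOR 0) -> 1
  row 9 [1001]: (((NOT 1 AND 1) XOR (1 XOR 1)) XOR 1) -> 1
  row 10 [1010]: (((NOT 0 AND 1) XOR (0 XOR 0)) XOR 0) -> 1
  row 11 [1011]: (((NOT 1 AND 1) XOR (1 XOR 1)) XOR 1) -> 1
  row 12 [1100]: (((NOT 0 AND 1) XOR (0 XOR 0)) XOR 0) -> 1
  row 13 [1101]: (((NOT 1 AND 1) XOR (1 XOR 1)) XOR 1) -> 1
  row 14 [1110]: (((NOT 0 AND 1) XOR (0 XOR 0)) XOR 0) -> 1
  row 15 [1111]: (((NOT 1 AND 1) XOR (1 XOR 1)) XOR 1) -> 1
Full result column, 4 rows per line (P1,P2 fixed per line; P3,P4 runs 00..11 left to right):
  rows 0-3 [P1,P2=00]: 0101  = hex 5
  rows 4-7 [P1,P2=01]: 0101  = hex 5
  rows 8-11 [P1,P2=10]: 1111  = hex F
  rows 12-15 [P1,P2=11]: 1111  = hex F
Output column (row 0 .. row 15) = 0101010111111111
Output column grouped in 4s = 0101 0101 1111 1111 = 0x55FF
Convert to decimal digit by digit (value = value*16 + digit):
  5 -> 5
  5*16 + 5 = 85
  85*16 + 15 (F) = 1375
  1375*16 + 15 (F) = 22015
Decimal = 22015

22015


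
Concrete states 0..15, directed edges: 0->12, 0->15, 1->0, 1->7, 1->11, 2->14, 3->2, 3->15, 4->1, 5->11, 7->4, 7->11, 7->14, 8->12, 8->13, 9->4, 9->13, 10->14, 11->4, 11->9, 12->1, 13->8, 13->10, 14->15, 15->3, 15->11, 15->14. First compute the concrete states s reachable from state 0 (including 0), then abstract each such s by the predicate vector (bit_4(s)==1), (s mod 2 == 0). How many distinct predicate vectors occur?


BFS from 0:
Concrete reachable: {0, 1, 2, 3, 4, 7, 8, 9, 10, 11, 12, 13, 14, 15}
Abstract via predicates (bit_4(s)==1), (s mod 2 == 0):
  (0,0) <- {1, 3, 7, 9, 11, 13, 15}
  (0,1) <- {0, 2, 4, 8, 10, 12, 14}
Distinct abstract states = 2

2


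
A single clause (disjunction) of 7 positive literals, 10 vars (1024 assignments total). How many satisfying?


Step 1: Total=2^10=1024
Step 2: Unsat when all 7 false: 2^3=8
Step 3: Sat=1024-8=1016

1016


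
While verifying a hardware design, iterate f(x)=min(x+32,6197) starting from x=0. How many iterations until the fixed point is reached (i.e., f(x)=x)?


Step 1: x=0, cap=6197, increment=32
Step 2: x grows by 32 each step until capped at 6197; fixed point is x=6197
Step 3: iterations = ceil(6197/32) = 194

194


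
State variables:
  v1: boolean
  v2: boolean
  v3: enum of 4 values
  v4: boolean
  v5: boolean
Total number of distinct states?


State space = product of domain sizes of all variables.
Domain sizes:
  v1 (boolean): 2
  v2 (boolean): 2
  v3 (enum of 4 values): 4
  v4 (boolean): 2
  v5 (boolean): 2
Product = 2 * 2 * 4 * 2 * 2 = 64

64


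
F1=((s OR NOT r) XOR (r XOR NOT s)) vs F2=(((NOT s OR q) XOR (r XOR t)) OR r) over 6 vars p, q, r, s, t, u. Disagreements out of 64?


F1 = ((s OR NOT r) XOR (r XOR NOT s))
F2 = (((NOT s OR q) XOR (r XOR t)) OR r)
Evaluate both on each of 64 rows (bits = p,q,r,s,t,u):
  row 0 [000000]: F1=0 F2=1 (differ) -> 1
  row 1 [000001]: F1=0 F2=1 (differ) -> 1
  row 2 [000010]: F1=0 F2=0 -> 0
  row 3 [000011]: F1=0 F2=0 -> 0
  row 4 [000100]: F1=1 F2=0 (differ) -> 1
  (every remaining row is evaluated the same way; all 64 results are listed next)
Full result column, 8 rows per line (p,q,r fixed per line; s,t,u runs 000..111 left to right):
  rows 0-7 [p,q,r=000]: 11001100  (ones: 4)
  rows 8-15 [p,q,r=001]: 11111111  (ones: 8)
  rows 16-23 [p,q,r=010]: 11000011  (ones: 4)
  rows 24-31 [p,q,r=011]: 11111111  (ones: 8)
  rows 32-39 [p,q,r=100]: 11001100  (ones: 4)
  rows 40-47 [p,q,r=101]: 11111111  (ones: 8)
  rows 48-55 [p,q,r=110]: 11000011  (ones: 4)
  rows 56-63 [p,q,r=111]: 11111111  (ones: 8)
Disagreements = 4+8+4+8+4+8+4+8 = 48

48


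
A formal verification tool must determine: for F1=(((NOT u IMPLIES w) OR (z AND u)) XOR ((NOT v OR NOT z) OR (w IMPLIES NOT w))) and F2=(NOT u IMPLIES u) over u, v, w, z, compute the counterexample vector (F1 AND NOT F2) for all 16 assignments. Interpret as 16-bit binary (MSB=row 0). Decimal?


F1 = (((NOT u IMPLIES w) OR (z AND u)) XOR ((NOT v OR NOT z) OR (w IMPLIES NOT w)))
F2 = (NOT u IMPLIES u)
Counterexample to F1=>F2 is where F1=1 and F2=0.
Evaluate each row (bits = u,v,w,z, MSB first):
  row 0 [0000]: F1=1 F2=0 -> F1&~F2 -> 1
  row 1 [0001]: F1=1 F2=0 -> F1&~F2 -> 1
  row 2 [0010]: F1=0 F2=0 -> F1&~F2 -> 0
  row 3 [0011]: F1=0 F2=0 -> F1&~F2 -> 0
  row 4 [0100]: F1=1 F2=0 -> F1&~F2 -> 1
  row 5 [0101]: F1=1 F2=0 -> F1&~F2 -> 1
  row 6 [0110]: F1=0 F2=0 -> F1&~F2 -> 0
  row 7 [0111]: F1=1 F2=0 -> F1&~F2 -> 1
  row 8 [1000]: F1=0 F2=1 -> F1&~F2 -> 0
  row 9 [1001]: F1=0 F2=1 -> F1&~F2 -> 0
  row 10 [1010]: F1=0 F2=1 -> F1&~F2 -> 0
  row 11 [1011]: F1=0 F2=1 -> F1&~F2 -> 0
  row 12 [1100]: F1=0 F2=1 -> F1&~F2 -> 0
  row 13 [1101]: F1=0 F2=1 -> F1&~F2 -> 0
  row 14 [1110]: F1=0 F2=1 -> F1&~F2 -> 0
  row 15 [1111]: F1=1 F2=1 -> F1&~F2 -> 0
Full result column, 4 rows per line (u,v fixed per line; w,z runs 00..11 left to right):
  rows 0-3 [u,v=00]: 1100  = hex C
  rows 4-7 [u,v=01]: 1101  = hex D
  rows 8-11 [u,v=10]: 0000  = hex 0
  rows 12-15 [u,v=11]: 0000  = hex 0
Counterexample vector (row 0 .. row 15) = 1100110100000000
Output column grouped in 4s = 1100 1101 0000 0000 = 0xCD00
Convert to decimal digit by digit (value = value*16 + digit):
  C -> 12
  12*16 + 13 (D) = 205
  205*16 + 0 = 3280
  3280*16 + 0 = 52480
Decimal = 52480

52480


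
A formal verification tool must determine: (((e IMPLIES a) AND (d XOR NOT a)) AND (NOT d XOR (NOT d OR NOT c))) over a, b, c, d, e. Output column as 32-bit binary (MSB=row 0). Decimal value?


Formula: (((e IMPLIES a) AND (d XOR NOT a)) AND (NOT d XOR (NOT d OR NOT c))) over a, b, c, d, e (32 rows)
Evaluate each row (bits = a,b,c,d,e, MSB first):
  row 0 [00000]: (((0 IMPLIES 0) AND (0 XOR NOT 0)) AND (NOT 0 XOR (NOT 0 OR NOT 0))) -> 0
  row 1 [00001]: (((1 IMPLIES 0) AND (0 XOR NOT 0)) AND (NOT 0 XOR (NOT 0 OR NOT 0))) -> 0
  row 2 [00010]: (((0 IMPLIES 0) AND (1 XOR NOT 0)) AND (NOT 1 XOR (NOT 1 OR NOT 0))) -> 0
  row 3 [00011]: (((1 IMPLIES 0) AND (1 XOR NOT 0)) AND (NOT 1 XOR (NOT 1 OR NOT 0))) -> 0
  row 4 [00100]: (((0 IMPLIES 0) AND (0 XOR NOT 0)) AND (NOT 0 XOR (NOT 0 OR NOT 1))) -> 0
  row 5 [00101]: (((1 IMPLIES 0) AND (0 XOR NOT 0)) AND (NOT 0 XOR (NOT 0 OR NOT 1))) -> 0
  row 6 [00110]: (((0 IMPLIES 0) AND (1 XOR NOT 0)) AND (NOT 1 XOR (NOT 1 OR NOT 1))) -> 0
  row 7 [00111]: (((1 IMPLIES 0) AND (1 XOR NOT 0)) AND (NOT 1 XOR (NOT 1 OR NOT 1))) -> 0
  row 8 [01000]: (((0 IMPLIES 0) AND (0 XOR NOT 0)) AND (NOT 0 XOR (NOT 0 OR NOT 0))) -> 0
  row 9 [01001]: (((1 IMPLIES 0) AND (0 XOR NOT 0)) AND (NOT 0 XOR (NOT 0 OR NOT 0))) -> 0
  row 10 [01010]: (((0 IMPLIES 0) AND (1 XOR NOT 0)) AND (NOT 1 XOR (NOT 1 OR NOT 0))) -> 0
  row 11 [01011]: (((1 IMPLIES 0) AND (1 XOR NOT 0)) AND (NOT 1 XOR (NOT 1 OR NOT 0))) -> 0
  row 12 [01100]: (((0 IMPLIES 0) AND (0 XOR NOT 0)) AND (NOT 0 XOR (NOT 0 OR NOT 1))) -> 0
  row 13 [01101]: (((1 IMPLIES 0) AND (0 XOR NOT 0)) AND (NOT 0 XOR (NOT 0 OR NOT 1))) -> 0
  row 14 [01110]: (((0 IMPLIES 0) AND (1 XOR NOT 0)) AND (NOT 1 XOR (NOT 1 OR NOT 1))) -> 0
  row 15 [01111]: (((1 IMPLIES 0) AND (1 XOR NOT 0)) AND (NOT 1 XOR (NOT 1 OR NOT 1))) -> 0
  row 16 [10000]: (((0 IMPLIES 1) AND (0 XOR NOT 1)) AND (NOT 0 XOR (NOT 0 OR NOT 0))) -> 0
  row 17 [10001]: (((1 IMPLIES 1) AND (0 XOR NOT 1)) AND (NOT 0 XOR (NOT 0 OR NOT 0))) -> 0
  row 18 [10010]: (((0 IMPLIES 1) AND (1 XOR NOT 1)) AND (NOT 1 XOR (NOT 1 OR NOT 0))) -> 1
  row 19 [10011]: (((1 IMPLIES 1) AND (1 XOR NOT 1)) AND (NOT 1 XOR (NOT 1 OR NOT 0))) -> 1
  row 20 [10100]: (((0 IMPLIES 1) AND (0 XOR NOT 1)) AND (NOT 0 XOR (NOT 0 OR NOT 1))) -> 0
  row 21 [10101]: (((1 IMPLIES 1) AND (0 XOR NOT 1)) AND (NOT 0 XOR (NOT 0 OR NOT 1))) -> 0
  row 22 [10110]: (((0 IMPLIES 1) AND (1 XOR NOT 1)) AND (NOT 1 XOR (NOT 1 OR NOT 1))) -> 0
  row 23 [10111]: (((1 IMPLIES 1) AND (1 XOR NOT 1)) AND (NOT 1 XOR (NOT 1 OR NOT 1))) -> 0
  row 24 [11000]: (((0 IMPLIES 1) AND (0 XOR NOT 1)) AND (NOT 0 XOR (NOT 0 OR NOT 0))) -> 0
  row 25 [11001]: (((1 IMPLIES 1) AND (0 XOR NOT 1)) AND (NOT 0 XOR (NOT 0 OR NOT 0))) -> 0
  row 26 [11010]: (((0 IMPLIES 1) AND (1 XOR NOT 1)) AND (NOT 1 XOR (NOT 1 OR NOT 0))) -> 1
  row 27 [11011]: (((1 IMPLIES 1) AND (1 XOR NOT 1)) AND (NOT 1 XOR (NOT 1 OR NOT 0))) -> 1
  row 28 [11100]: (((0 IMPLIES 1) AND (0 XOR NOT 1)) AND (NOT 0 XOR (NOT 0 OR NOT 1))) -> 0
  row 29 [11101]: (((1 IMPLIES 1) AND (0 XOR NOT 1)) AND (NOT 0 XOR (NOT 0 OR NOT 1))) -> 0
  row 30 [11110]: (((0 IMPLIES 1) AND (1 XOR NOT 1)) AND (NOT 1 XOR (NOT 1 OR NOT 1))) -> 0
  row 31 [11111]: (((1 IMPLIES 1) AND (1 XOR NOT 1)) AND (NOT 1 XOR (NOT 1 OR NOT 1))) -> 0
Full result column, 4 rows per line (a,b,c fixed per line; d,e runs 00..11 left to right):
  rows 0-3 [a,b,c=000]: 0000  = hex 0
  rows 4-7 [a,b,c=001]: 0000  = hex 0
  rows 8-11 [a,b,c=010]: 0000  = hex 0
  rows 12-15 [a,b,c=011]: 0000  = hex 0
  rows 16-19 [a,b,c=100]: 0011  = hex 3
  rows 20-23 [a,b,c=101]: 0000  = hex 0
  rows 24-27 [a,b,c=110]: 0011  = hex 3
  rows 28-31 [a,b,c=111]: 0000  = hex 0
Output column (row 0 .. row 31) = 00000000000000000011000000110000
Output column grouped in 4s = 0000 0000 0000 0000 0011 0000 0011 0000 = 0x00003030
Convert to decimal digit by digit (value = value*16 + digit):
  0 -> 0
  0*16 + 0 = 0
  0*16 + 0 = 0
  0*16 + 0 = 0
  0*16 + 3 = 3
  3*16 + 0 = 48
  48*16 + 3 = 771
  771*16 + 0 = 12336
Decimal = 12336

12336


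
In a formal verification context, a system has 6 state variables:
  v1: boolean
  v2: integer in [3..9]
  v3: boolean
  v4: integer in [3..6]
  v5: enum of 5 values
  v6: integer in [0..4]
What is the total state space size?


State space = product of domain sizes of all variables.
Domain sizes:
  v1 (boolean): 2
  v2 (integer in [3..9]): 7
  v3 (boolean): 2
  v4 (integer in [3..6]): 4
  v5 (enum of 5 values): 5
  v6 (integer in [0..4]): 5
Product = 2 * 7 * 2 * 4 * 5 * 5 = 2800

2800


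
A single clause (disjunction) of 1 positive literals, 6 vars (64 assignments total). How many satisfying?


Step 1: Total=2^6=64
Step 2: Unsat when all 1 false: 2^5=32
Step 3: Sat=64-32=32

32


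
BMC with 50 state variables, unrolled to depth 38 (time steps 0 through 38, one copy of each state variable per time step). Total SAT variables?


BMC unrolls to depth k, creating one copy of each state var for steps 0..k.
Step count = 38 + 1 = 39 (steps 0 through 38)
Vars per step = 50
Total = 50 * 39 = 1950

1950


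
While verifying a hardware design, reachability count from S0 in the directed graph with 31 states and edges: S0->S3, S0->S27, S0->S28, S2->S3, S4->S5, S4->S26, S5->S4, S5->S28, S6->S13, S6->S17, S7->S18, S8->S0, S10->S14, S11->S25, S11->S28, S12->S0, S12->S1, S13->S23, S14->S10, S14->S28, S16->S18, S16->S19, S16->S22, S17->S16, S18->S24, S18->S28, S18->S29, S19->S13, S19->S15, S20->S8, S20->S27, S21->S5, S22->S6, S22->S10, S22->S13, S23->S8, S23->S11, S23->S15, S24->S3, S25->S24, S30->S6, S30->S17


BFS from S0:
  layer 0: {S0}
  layer 1: {S3, S27, S28}
Reachable set: {S0, S3, S27, S28}
Count = 4

4


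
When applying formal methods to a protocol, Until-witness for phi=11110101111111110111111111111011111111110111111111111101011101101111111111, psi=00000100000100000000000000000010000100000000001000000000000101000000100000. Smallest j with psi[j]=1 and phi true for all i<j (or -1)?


(phi U psi) at 0: need smallest j with psi[j]=1 and phi[i]=1 for all i in [0,j).
Scan from step 0:
  step 0: phi=1, psi=0 -> continue
  step 1: phi=1, psi=0 -> continue
  step 2: phi=1, psi=0 -> continue
  step 3: phi=1, psi=0 -> continue
  step 4: phi=0 -> phi-prefix broken from here
  step 5: psi=1 but phi already failed -> not a witness
  step 11: psi=1 but phi already failed -> not a witness
  step 30: psi=1 but phi already failed -> not a witness
  step 35: psi=1 but phi already failed -> not a witness
  step 46: psi=1 but phi already failed -> not a witness
  step 59: psi=1 but phi already failed -> not a witness
  step 61: psi=1 but phi already failed -> not a witness
  step 68: psi=1 but phi already failed -> not a witness
  end of trace: no witness -> -1
Witness step = -1

-1


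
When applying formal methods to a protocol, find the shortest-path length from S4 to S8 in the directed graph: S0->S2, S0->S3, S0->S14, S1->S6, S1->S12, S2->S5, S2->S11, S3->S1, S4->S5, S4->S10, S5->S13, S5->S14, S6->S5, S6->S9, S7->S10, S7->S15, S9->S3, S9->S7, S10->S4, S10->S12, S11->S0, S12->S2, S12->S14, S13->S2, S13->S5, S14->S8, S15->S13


BFS layer-by-layer from S4:
  dist 0: {S4}
  dist 1: {S5, S10}
  dist 2: {S12, S13, S14}
  dist 3: {S2, S8}
  -> S8 reached at distance 3
Shortest path length = 3

3


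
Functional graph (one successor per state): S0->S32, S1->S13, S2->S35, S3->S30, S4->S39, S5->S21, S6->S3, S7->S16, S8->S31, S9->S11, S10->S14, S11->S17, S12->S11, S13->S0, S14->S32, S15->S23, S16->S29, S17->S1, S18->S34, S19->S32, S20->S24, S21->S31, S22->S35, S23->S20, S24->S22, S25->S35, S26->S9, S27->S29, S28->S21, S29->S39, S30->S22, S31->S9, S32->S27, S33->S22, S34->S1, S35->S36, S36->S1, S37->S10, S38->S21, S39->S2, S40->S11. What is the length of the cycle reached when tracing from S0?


Trace from S0 until a state repeats:
  S0 -> S32 -> S27 -> S29 -> S39 -> S2 -> S35 -> S36 -> S1 -> S13 -> S0
S0 first seen at step 0, revisited at step 10.
Cycle length = 10 - 0 = 10

10


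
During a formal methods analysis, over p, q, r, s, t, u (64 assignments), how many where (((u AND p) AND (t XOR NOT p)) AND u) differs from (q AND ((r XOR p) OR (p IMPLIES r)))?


F1 = (((u AND p) AND (t XOR NOT p)) AND u)
F2 = (q AND ((r XOR p) OR (p IMPLIES r)))
Evaluate both on each of 64 rows (bits = p,q,r,s,t,u):
  row 0 [000000]: F1=0 F2=0 -> 0
  row 1 [000001]: F1=0 F2=0 -> 0
  row 2 [000010]: F1=0 F2=0 -> 0
  row 3 [000011]: F1=0 F2=0 -> 0
  row 4 [000100]: F1=0 F2=0 -> 0
  (every remaining row is evaluated the same way; all 64 results are listed next)
Full result column, 8 rows per line (p,q,r fixed per line; s,t,u runs 000..111 left to right):
  rows 0-7 [p,q,r=000]: 00000000  (ones: 0)
  rows 8-15 [p,q,r=001]: 00000000  (ones: 0)
  rows 16-23 [p,q,r=010]: 11111111  (ones: 8)
  rows 24-31 [p,q,r=011]: 11111111  (ones: 8)
  rows 32-39 [p,q,r=100]: 00010001  (ones: 2)
  rows 40-47 [p,q,r=101]: 00010001  (ones: 2)
  rows 48-55 [p,q,r=110]: 11101110  (ones: 6)
  rows 56-63 [p,q,r=111]: 11101110  (ones: 6)
Disagreements = 0+0+8+8+2+2+6+6 = 32

32


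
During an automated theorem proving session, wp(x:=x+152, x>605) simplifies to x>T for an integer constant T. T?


Formula: wp(x:=E, P) = P[E/x] (substitute E for x in postcondition)
Step 1: Postcondition: x>605
Step 2: Substitute x+152 for x: x+152>605
Step 3: Solve for x: x > 605-152 = 453

453


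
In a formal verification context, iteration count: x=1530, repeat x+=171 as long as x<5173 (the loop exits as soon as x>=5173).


Step 1: x goes from 1530 toward 5173 by 171; the body runs while x<5173, so iterations = ceil((bound-start)/step)
Step 2: Distance=3643
Step 3: ceil(3643/171)=22

22


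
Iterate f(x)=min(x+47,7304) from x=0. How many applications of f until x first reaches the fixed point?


Step 1: x=0, cap=7304, increment=47
Step 2: x grows by 47 each step until capped at 7304; fixed point is x=7304
Step 3: iterations = ceil(7304/47) = 156

156


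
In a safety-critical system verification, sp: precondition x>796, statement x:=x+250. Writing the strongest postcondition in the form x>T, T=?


Formula: sp(P, x:=E) = exists old_x. (x = E[old_x/x]) AND P[old_x/x] (old_x is the value of x before the assignment; eliminate old_x by solving x = E[old_x/x] for old_x)
Step 1: Precondition P: x>796, i.e. old_x > 796
Step 2: Assignment gives x = old_x + 250, so old_x = x - 250
Step 3: Substitute into P: x - 250 > 796
Step 4: Simplify: x > 796+250 = 1046

1046


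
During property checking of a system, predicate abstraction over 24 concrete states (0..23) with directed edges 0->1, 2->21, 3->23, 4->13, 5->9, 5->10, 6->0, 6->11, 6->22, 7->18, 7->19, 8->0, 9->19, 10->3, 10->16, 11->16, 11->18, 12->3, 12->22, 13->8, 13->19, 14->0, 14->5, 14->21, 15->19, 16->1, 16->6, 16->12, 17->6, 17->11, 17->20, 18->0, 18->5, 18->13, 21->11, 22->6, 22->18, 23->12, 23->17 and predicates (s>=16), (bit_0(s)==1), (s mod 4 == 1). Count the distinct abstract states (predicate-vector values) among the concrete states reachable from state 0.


BFS from 0:
Concrete reachable: {0, 1}
Abstract via predicates (s>=16), (bit_0(s)==1), (s mod 4 == 1):
  (0,0,0) <- {0}
  (0,1,1) <- {1}
Distinct abstract states = 2

2


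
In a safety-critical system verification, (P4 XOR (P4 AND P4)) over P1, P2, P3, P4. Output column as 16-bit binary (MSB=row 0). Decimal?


Formula: (P4 XOR (P4 AND P4)) over P1, P2, P3, P4 (16 rows)
Evaluate each row (bits = P1,P2,P3,P4, MSB first):
  row 0 [0000]: (0 XOR (0 AND 0)) -> 0
  row 1 [0001]: (1 XOR (1 AND 1)) -> 0
  row 2 [0010]: (0 XOR (0 AND 0)) -> 0
  row 3 [0011]: (1 XOR (1 AND 1)) -> 0
  row 4 [0100]: (0 XOR (0 AND 0)) -> 0
  row 5 [0101]: (1 XOR (1 AND 1)) -> 0
  row 6 [0110]: (0 XOR (0 AND 0)) -> 0
  row 7 [0111]: (1 XOR (1 AND 1)) -> 0
  row 8 [1000]: (0 XOR (0 AND 0)) -> 0
  row 9 [1001]: (1 XOR (1 AND 1)) -> 0
  row 10 [1010]: (0 XOR (0 AND 0)) -> 0
  row 11 [1011]: (1 XOR (1 AND 1)) -> 0
  row 12 [1100]: (0 XOR (0 AND 0)) -> 0
  row 13 [1101]: (1 XOR (1 AND 1)) -> 0
  row 14 [1110]: (0 XOR (0 AND 0)) -> 0
  row 15 [1111]: (1 XOR (1 AND 1)) -> 0
Full result column, 4 rows per line (P1,P2 fixed per line; P3,P4 runs 00..11 left to right):
  rows 0-3 [P1,P2=00]: 0000  = hex 0
  rows 4-7 [P1,P2=01]: 0000  = hex 0
  rows 8-11 [P1,P2=10]: 0000  = hex 0
  rows 12-15 [P1,P2=11]: 0000  = hex 0
Output column (row 0 .. row 15) = 0000000000000000
Output column grouped in 4s = 0000 0000 0000 0000 = 0x0000
Convert to decimal digit by digit (value = value*16 + digit):
  0 -> 0
  0*16 + 0 = 0
  0*16 + 0 = 0
  0*16 + 0 = 0
Decimal = 0

0


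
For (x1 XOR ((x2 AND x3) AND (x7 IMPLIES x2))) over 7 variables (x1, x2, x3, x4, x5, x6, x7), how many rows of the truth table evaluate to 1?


Formula: (x1 XOR ((x2 AND x3) AND (x7 IMPLIES x2))) over 7 vars (128 rows)
Evaluate each row (x1, x2, x3, x4, x5, x6, x7 as bits, MSB first):
  row 0 [0000000]: (0 XOR ((0 AND 0) AND (0 IMPLIES 0))) -> 0
  row 1 [0000001]: (0 XOR ((0 AND 0) AND (1 IMPLIES 0))) -> 0
  row 2 [0000010]: (0 XOR ((0 AND 0) AND (0 IMPLIES 0))) -> 0
  row 3 [0000011]: (0 XOR ((0 AND 0) AND (1 IMPLIES 0))) -> 0
  row 4 [0000100]: (0 XOR ((0 AND 0) AND (0 IMPLIES 0))) -> 0
  (every remaining row is evaluated the same way; all 128 results are listed next)
Full result column, 8 rows per line (x1,x2,x3,x4 fixed per line; x5,x6,x7 runs 000..111 left to right):
  rows 0-7 [x1,x2,x3,x4=0000]: 00000000  (ones: 0)
  rows 8-15 [x1,x2,x3,x4=0001]: 00000000  (ones: 0)
  rows 16-23 [x1,x2,x3,x4=0010]: 00000000  (ones: 0)
  rows 24-31 [x1,x2,x3,x4=0011]: 00000000  (ones: 0)
  rows 32-39 [x1,x2,x3,x4=0100]: 00000000  (ones: 0)
  rows 40-47 [x1,x2,x3,x4=0101]: 00000000  (ones: 0)
  rows 48-55 [x1,x2,x3,x4=0110]: 11111111  (ones: 8)
  rows 56-63 [x1,x2,x3,x4=0111]: 11111111  (ones: 8)
  rows 64-71 [x1,x2,x3,x4=1000]: 11111111  (ones: 8)
  rows 72-79 [x1,x2,x3,x4=1001]: 11111111  (ones: 8)
  rows 80-87 [x1,x2,x3,x4=1010]: 11111111  (ones: 8)
  rows 88-95 [x1,x2,x3,x4=1011]: 11111111  (ones: 8)
  rows 96-103 [x1,x2,x3,x4=1100]: 11111111  (ones: 8)
  rows 104-111 [x1,x2,x3,x4=1101]: 11111111  (ones: 8)
  rows 112-119 [x1,x2,x3,x4=1110]: 00000000  (ones: 0)
  rows 120-127 [x1,x2,x3,x4=1111]: 00000000  (ones: 0)
Count of 1-rows = 0+0+0+0+0+0+8+8+8+8+8+8+8+8+0+0 = 64

64


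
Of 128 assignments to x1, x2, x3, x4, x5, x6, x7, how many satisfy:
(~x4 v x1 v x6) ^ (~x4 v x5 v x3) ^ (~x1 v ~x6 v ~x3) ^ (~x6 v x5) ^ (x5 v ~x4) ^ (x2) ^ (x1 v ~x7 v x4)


CNF with 7 clauses over 7 vars (128 assignments).
An assignment satisfies CNF iff every clause has >=1 true literal.
Check each row (bits = x1,x2,x3,x4,x5,x6,x7; clause T/F shown):
  row 0 [0000000]: clauses=TTTTTFT -> 0
  row 1 [0000001]: clauses=TTTTTFF -> 0
  row 2 [0000010]: clauses=TTTFTFT -> 0
  row 3 [0000011]: clauses=TTTFTFF -> 0
  row 4 [0000100]: clauses=TTTTTFT -> 0
  (every remaining row is evaluated the same way; all 128 results are listed next)
Full result column, 8 rows per line (x1,x2,x3,x4 fixed per line; x5,x6,x7 runs 000..111 left to right):
  rows 0-7 [x1,x2,x3,x4=0000]: 00000000  (ones: 0)
  rows 8-15 [x1,x2,x3,x4=0001]: 00000000  (ones: 0)
  rows 16-23 [x1,x2,x3,x4=0010]: 00000000  (ones: 0)
  rows 24-31 [x1,x2,x3,x4=0011]: 00000000  (ones: 0)
  rows 32-39 [x1,x2,x3,x4=0100]: 10001010  (ones: 3)
  rows 40-47 [x1,x2,x3,x4=0101]: 00000011  (ones: 2)
  rows 48-55 [x1,x2,x3,x4=0110]: 10001010  (ones: 3)
  rows 56-63 [x1,x2,x3,x4=0111]: 00000011  (ones: 2)
  rows 64-71 [x1,x2,x3,x4=1000]: 00000000  (ones: 0)
  rows 72-79 [x1,x2,x3,x4=1001]: 00000000  (ones: 0)
  rows 80-87 [x1,x2,x3,x4=1010]: 00000000  (ones: 0)
  rows 88-95 [x1,x2,x3,x4=1011]: 00000000  (ones: 0)
  rows 96-103 [x1,x2,x3,x4=1100]: 11001111  (ones: 6)
  rows 104-111 [x1,x2,x3,x4=1101]: 00001111  (ones: 4)
  rows 112-119 [x1,x2,x3,x4=1110]: 11001100  (ones: 4)
  rows 120-127 [x1,x2,x3,x4=1111]: 00001100  (ones: 2)
Satisfying assignments = 0+0+0+0+3+2+3+2+0+0+0+0+6+4+4+2 = 26

26


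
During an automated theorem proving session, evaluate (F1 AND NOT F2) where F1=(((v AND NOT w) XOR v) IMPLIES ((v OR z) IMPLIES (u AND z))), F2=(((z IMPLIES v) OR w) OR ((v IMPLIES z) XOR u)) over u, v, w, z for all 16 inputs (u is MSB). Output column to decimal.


F1 = (((v AND NOT w) XOR v) IMPLIES ((v OR z) IMPLIES (u AND z)))
F2 = (((z IMPLIES v) OR w) OR ((v IMPLIES z) XOR u))
Counterexample to F1=>F2 is where F1=1 and F2=0.
Evaluate each row (bits = u,v,w,z, MSB first):
  row 0 [0000]: F1=1 F2=1 -> F1&~F2 -> 0
  row 1 [0001]: F1=1 F2=1 -> F1&~F2 -> 0
  row 2 [0010]: F1=1 F2=1 -> F1&~F2 -> 0
  row 3 [0011]: F1=1 F2=1 -> F1&~F2 -> 0
  row 4 [0100]: F1=1 F2=1 -> F1&~F2 -> 0
  row 5 [0101]: F1=1 F2=1 -> F1&~F2 -> 0
  row 6 [0110]: F1=0 F2=1 -> F1&~F2 -> 0
  row 7 [0111]: F1=0 F2=1 -> F1&~F2 -> 0
  row 8 [1000]: F1=1 F2=1 -> F1&~F2 -> 0
  row 9 [1001]: F1=1 F2=0 -> F1&~F2 -> 1
  row 10 [1010]: F1=1 F2=1 -> F1&~F2 -> 0
  row 11 [1011]: F1=1 F2=1 -> F1&~F2 -> 0
  row 12 [1100]: F1=1 F2=1 -> F1&~F2 -> 0
  row 13 [1101]: F1=1 F2=1 -> F1&~F2 -> 0
  row 14 [1110]: F1=0 F2=1 -> F1&~F2 -> 0
  row 15 [1111]: F1=1 F2=1 -> F1&~F2 -> 0
Full result column, 4 rows per line (u,v fixed per line; w,z runs 00..11 left to right):
  rows 0-3 [u,v=00]: 0000  = hex 0
  rows 4-7 [u,v=01]: 0000  = hex 0
  rows 8-11 [u,v=10]: 0100  = hex 4
  rows 12-15 [u,v=11]: 0000  = hex 0
Counterexample vector (row 0 .. row 15) = 0000000001000000
Output column grouped in 4s = 0000 0000 0100 0000 = 0x0040
Convert to decimal digit by digit (value = value*16 + digit):
  0 -> 0
  0*16 + 0 = 0
  0*16 + 4 = 4
  4*16 + 0 = 64
Decimal = 64

64


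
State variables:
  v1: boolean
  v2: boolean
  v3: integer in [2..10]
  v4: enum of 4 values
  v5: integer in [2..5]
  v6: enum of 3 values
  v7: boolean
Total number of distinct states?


State space = product of domain sizes of all variables.
Domain sizes:
  v1 (boolean): 2
  v2 (boolean): 2
  v3 (integer in [2..10]): 9
  v4 (enum of 4 values): 4
  v5 (integer in [2..5]): 4
  v6 (enum of 3 values): 3
  v7 (boolean): 2
Product = 2 * 2 * 9 * 4 * 4 * 3 * 2 = 3456

3456


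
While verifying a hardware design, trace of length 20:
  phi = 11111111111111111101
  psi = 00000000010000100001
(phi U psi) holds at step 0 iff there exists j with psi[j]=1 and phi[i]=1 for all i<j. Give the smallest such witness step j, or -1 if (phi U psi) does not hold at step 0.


(phi U psi) at 0: need smallest j with psi[j]=1 and phi[i]=1 for all i in [0,j).
Scan from step 0:
  step 0: phi=1, psi=0 -> continue
  step 1: phi=1, psi=0 -> continue
  step 2: phi=1, psi=0 -> continue
  step 3: phi=1, psi=0 -> continue
  step 9: psi=1 and phi held for [0,9) -> witness found
Witness step = 9

9


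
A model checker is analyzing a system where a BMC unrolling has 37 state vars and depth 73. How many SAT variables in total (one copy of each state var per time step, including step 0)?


BMC unrolls to depth k, creating one copy of each state var for steps 0..k.
Step count = 73 + 1 = 74 (steps 0 through 73)
Vars per step = 37
Total = 37 * 74 = 2738

2738


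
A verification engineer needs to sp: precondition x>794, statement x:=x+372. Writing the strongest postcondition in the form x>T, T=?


Formula: sp(P, x:=E) = exists old_x. (x = E[old_x/x]) AND P[old_x/x] (old_x is the value of x before the assignment; eliminate old_x by solving x = E[old_x/x] for old_x)
Step 1: Precondition P: x>794, i.e. old_x > 794
Step 2: Assignment gives x = old_x + 372, so old_x = x - 372
Step 3: Substitute into P: x - 372 > 794
Step 4: Simplify: x > 794+372 = 1166

1166
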